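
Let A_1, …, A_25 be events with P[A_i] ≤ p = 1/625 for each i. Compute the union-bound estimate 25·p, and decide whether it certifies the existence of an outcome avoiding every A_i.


Union bound: P[∪_{i=1}^{25} A_i] ≤ Σ_i P[A_i] ≤ 25·p = 25·(1/625) = 1/25.
Numerically: 1/25 ≈ 0.04000.
Is 1/25 < 1? YES.
Since P[∪ A_i] ≤ 1/25 < 1, the complement has P[∩ A_i^c] ≥ 1 − 1/25 = 24/25 > 0, so some outcome avoids every A_i.

25·p = 1/25 ≈ 0.04000; existence CERTIFIED by the union bound.


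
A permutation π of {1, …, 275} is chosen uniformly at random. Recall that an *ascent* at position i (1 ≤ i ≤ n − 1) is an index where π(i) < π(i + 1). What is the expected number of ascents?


Write X = Σ X_I over i = 1, …, 274, with X_I the indicator of one ascent.
There are 274 indicators.
For each fixed i, the pair (π(i), π(i+1)) is a uniformly random ordered pair of distinct values from {1, …, 275}; by symmetry P[π(i) < π(i+1)] = 1/2.
By linearity: E[X] = 274 · (1/2) = (275 − 1) · (1/2) = 137 ≈ 137.000000.

E[X] = 137 = 137.000000.


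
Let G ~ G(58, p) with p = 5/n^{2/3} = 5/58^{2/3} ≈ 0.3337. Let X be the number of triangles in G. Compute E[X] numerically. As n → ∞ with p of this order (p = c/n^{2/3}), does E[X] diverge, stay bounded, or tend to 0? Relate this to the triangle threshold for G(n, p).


Number of potential triangles: C(58, 3) = 30856.
Each occurs with probability p³ ≈ (0.3337)³ ≈ 3.715815e-02.
By linearity: E[X] = C(58, 3)·p³ ≈ 30856 · 3.715815e-02 ≈ 1146.5517.
Since α = 2/3 < 1, p = c/n^{2/3} ≫ 1/n is above the triangle threshold p ~ 1/n. Asymptotically E[X] ~ (c³/6)·n^{3(1−α)} = (5³/6)·n^{1} → ∞; triangles are abundant w.h.p.

E[X] ≈ 1146.5517; in regime p = Θ(1/n^{2/3}) E[X] diverges (above the triangle threshold p ~ 1/n).


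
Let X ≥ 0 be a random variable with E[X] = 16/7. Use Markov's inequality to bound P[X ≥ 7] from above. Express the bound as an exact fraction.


μ = E[X] = 16/7, a = 7.
Markov: P[X ≥ 7] ≤ μ/a = (16/7)/7 = 16/49.
Numerically: ≈ 0.32653.
(Since a = 7 > μ = 2.28571, the bound 16/49 is < 1 and informative.)

P[X ≥ 7] ≤ 16/49 ≈ 0.32653.


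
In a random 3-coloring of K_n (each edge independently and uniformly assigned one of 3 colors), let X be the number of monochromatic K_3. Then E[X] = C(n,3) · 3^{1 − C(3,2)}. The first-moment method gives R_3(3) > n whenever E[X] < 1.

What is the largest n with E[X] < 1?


We need C(n, 3) · 3^{1 − 3} < 1, i.e. C(n, 3) < 3^{3 − 1} = 9.
Check values of n near the boundary:
  n = 3: C(3, 3) = 1; 1 < 9? YES
  n = 4: C(4, 3) = 4; 4 < 9? YES
  n = 5: C(5, 3) = 10; 10 < 9? NO
  n = 6: C(6, 3) = 20; 20 < 9? NO
The largest n with C(n, 3) < 9 is n = 4 (where E[X] = 4/9 ≈ 0.4444444). Hence R_3(3) > 4, i.e. R_3(3) ≥ 5.

Largest n = 4; hence R_3(3) > 4.


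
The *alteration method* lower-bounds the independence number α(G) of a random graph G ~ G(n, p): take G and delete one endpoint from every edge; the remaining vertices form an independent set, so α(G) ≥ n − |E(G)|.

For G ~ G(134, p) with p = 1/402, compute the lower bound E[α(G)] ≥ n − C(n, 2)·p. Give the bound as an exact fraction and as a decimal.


E[|E(G)|] = C(134, 2)·p = 8911 · (1/402) = 133/6.
E[α(G)] ≥ n − E[|E(G)|] = 134 − 133/6 = 671/6.
Numerically: ≈ 111.8333.
(This is only a lower bound; the true E[α(G)] may be larger.)

E[α(G)] ≥ 671/6 ≈ 111.8333.


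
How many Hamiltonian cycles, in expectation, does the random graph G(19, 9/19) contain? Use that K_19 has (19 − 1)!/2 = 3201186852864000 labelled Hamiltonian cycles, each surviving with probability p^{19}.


K_19 has (19 − 1)!/2 = 3201186852864000 labelled Hamiltonian cycles.
For each such Hamiltonian cycle H, let X_H = 1 if all 19 edges of H are present in G. Then P[X_H = 1] = p^{19} = (9/19)^{19} = 1350851717672992089/1978419655660313589123979.
By linearity: E[X] = Σ_H E[X_H] = 3201186852864000 · p^{19} = 3201186852864000 · 1350851717672992089/1978419655660313589123979 = 4324328758783534194876278992896000/1978419655660313589123979.
Numerically: E[X] ≈ 2.186e+09.

E[X] = 3201186852864000 · (9/19)^{19} = 4324328758783534194876278992896000/1978419655660313589123979 ≈ 2.186e+09.


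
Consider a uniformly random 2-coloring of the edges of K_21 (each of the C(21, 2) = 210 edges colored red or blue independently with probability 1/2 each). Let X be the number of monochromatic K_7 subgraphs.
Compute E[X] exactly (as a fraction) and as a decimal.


Let X = Σ_S X_S over the C(21, 7) = 116280 subsets S of size 7, where X_S = 1 if the K_7 on S is monochromatic.
For a fixed S, the K_7 on S has C(7, 2) = 21 edges. P[all 21 edges red] = (1/2)^21, and likewise for blue, so P[monochromatic] = 2·(1/2)^21 = 2^{1 − 21} = 1/1048576.
By linearity: E[X] = C(21, 7) · 2^{1 − 21} = 116280 · 1/1048576 = 14535/131072.
Numerically: E[X] ≈ 0.11089.

E[X] = C(21,7)·2^(1−C(7,2)) = 14535/131072 ≈ 0.11089.


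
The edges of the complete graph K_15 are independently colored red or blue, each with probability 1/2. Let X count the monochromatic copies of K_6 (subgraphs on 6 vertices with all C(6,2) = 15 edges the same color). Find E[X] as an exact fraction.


Let X = Σ_S X_S over the C(15, 6) = 5005 subsets S of size 6, where X_S = 1 if the K_6 on S is monochromatic.
For a fixed S, the K_6 on S has C(6, 2) = 15 edges. P[all 15 edges red] = (1/2)^15, and likewise for blue, so P[monochromatic] = 2·(1/2)^15 = 2^{1 − 15} = 1/16384.
By linearity of expectation: E[X] = C(15, 6) · 2^{1 − 15} = 5005 · 1/16384 = 5005/16384.
Numerically: E[X] ≈ 0.305481.

E[X] = C(15,6)·2^(1−C(6,2)) = 5005/16384 ≈ 0.305481.


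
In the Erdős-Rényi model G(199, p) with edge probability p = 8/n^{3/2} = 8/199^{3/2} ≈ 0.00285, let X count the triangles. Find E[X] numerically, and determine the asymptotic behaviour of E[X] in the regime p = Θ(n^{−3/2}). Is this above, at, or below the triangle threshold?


Number of potential triangles: C(199, 3) = 1293699.
Each occurs with probability p³ ≈ (0.00285)³ ≈ 2.314361e-08.
By linearity: E[X] = C(199, 3)·p³ ≈ 1293699 · 2.314361e-08 ≈ 0.0299.
Since α = 3/2 > 1, p = c/n^{3/2} = o(1/n) is below the triangle threshold p ~ 1/n. Asymptotically E[X] ~ (c³/6)·n^{3(1−α)} = (8³/6)·n^{-1.5} → 0, so by Markov's inequality G has no triangles w.h.p.

E[X] ≈ 0.0299; in regime p = Θ(1/n^{3/2}) E[X] tends to 0 (below the triangle threshold p ~ 1/n).


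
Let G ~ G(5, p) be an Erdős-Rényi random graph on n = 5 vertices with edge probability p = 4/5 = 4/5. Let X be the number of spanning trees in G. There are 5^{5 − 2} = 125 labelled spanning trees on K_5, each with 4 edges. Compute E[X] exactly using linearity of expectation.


K_5 has 5^{5 − 2} = 125 labelled spanning trees.
For each such spanning tree H, let X_H = 1 if all 4 edges of H are present in G. Then P[X_H = 1] = p^{4} = (4/5)^{4} = 256/625.
By linearity of expectation: E[X] = Σ_H E[X_H] = 125 · p^{4} = 125 · 256/625 = 256/5.
Numerically: E[X] ≈ 51.2.

E[X] = 125 · (4/5)^{4} = 256/5 ≈ 51.2.


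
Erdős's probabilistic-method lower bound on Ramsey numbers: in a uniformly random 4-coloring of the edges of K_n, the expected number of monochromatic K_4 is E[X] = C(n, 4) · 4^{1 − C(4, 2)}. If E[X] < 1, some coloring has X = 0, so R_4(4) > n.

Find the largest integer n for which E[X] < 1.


We need C(n, 4) · 4^{1 − 6} < 1, i.e. C(n, 4) < 4^{6 − 1} = 1024.
Check values of n near the boundary:
  n = 13: C(13, 4) = 715; 715 < 1024? YES
  n = 14: C(14, 4) = 1001; 1001 < 1024? YES
  n = 15: C(15, 4) = 1365; 1365 < 1024? NO
  n = 16: C(16, 4) = 1820; 1820 < 1024? NO
The largest n with C(n, 4) < 1024 is n = 14 (where E[X] = 1001/1024 ≈ 0.9775). Hence R_4(4) > 14, i.e. R_4(4) ≥ 15.

Largest n = 14; hence R_4(4) > 14.


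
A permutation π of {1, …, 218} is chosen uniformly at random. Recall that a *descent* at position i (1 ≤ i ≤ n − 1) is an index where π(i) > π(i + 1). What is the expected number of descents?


Write X = Σ X_I over i = 1, …, 217, with X_I the indicator of one descent.
There are 217 indicators.
For each fixed i, the pair (π(i), π(i+1)) is a uniformly random ordered pair of distinct values from {1, …, 218}; by symmetry P[π(i) > π(i+1)] = 1/2.
By linearity: E[X] = 217 · (1/2) = (218 − 1) · (1/2) = 217/2 ≈ 108.5000.

E[X] = 217/2 = 108.5000.


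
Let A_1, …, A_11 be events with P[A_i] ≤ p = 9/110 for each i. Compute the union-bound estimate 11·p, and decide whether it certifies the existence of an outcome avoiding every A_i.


Union bound: P[∪_{i=1}^{11} A_i] ≤ Σ_i P[A_i] ≤ 11·p = 11·(9/110) = 9/10.
Numerically: 9/10 ≈ 0.9000.
Is 9/10 < 1? YES.
Since P[∪ A_i] ≤ 9/10 < 1, the complement has P[∩ A_i^c] ≥ 1 − 9/10 = 1/10 > 0, so some outcome avoids every A_i.

11·p = 9/10 ≈ 0.9000; existence CERTIFIED by the union bound.


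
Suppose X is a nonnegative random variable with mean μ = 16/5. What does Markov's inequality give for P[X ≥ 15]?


μ = E[X] = 16/5, a = 15.
Markov: P[X ≥ 15] ≤ μ/a = (16/5)/15 = 16/75.
Numerically: ≈ 0.2133.
(Since a = 15 > μ = 3.2000, the bound 16/75 is < 1 and informative.)

P[X ≥ 15] ≤ 16/75 ≈ 0.2133.


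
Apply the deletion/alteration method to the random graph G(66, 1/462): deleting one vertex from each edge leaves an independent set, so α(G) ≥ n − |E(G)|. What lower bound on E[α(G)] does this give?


E[|E(G)|] = C(66, 2)·p = 2145 · (1/462) = 65/14.
E[α(G)] ≥ n − E[|E(G)|] = 66 − 65/14 = 859/14.
Numerically: ≈ 61.357.
(This is only a lower bound; the true E[α(G)] may be larger.)

E[α(G)] ≥ 859/14 ≈ 61.357.


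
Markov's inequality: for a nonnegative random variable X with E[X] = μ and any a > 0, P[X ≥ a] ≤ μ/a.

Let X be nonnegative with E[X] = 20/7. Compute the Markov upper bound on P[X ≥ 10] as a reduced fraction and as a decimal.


μ = E[X] = 20/7, a = 10.
Markov: P[X ≥ 10] ≤ μ/a = (20/7)/10 = 2/7.
Numerically: ≈ 0.285714.
(Since a = 10 > μ = 2.857143, the bound 2/7 is < 1 and informative.)

P[X ≥ 10] ≤ 2/7 ≈ 0.285714.


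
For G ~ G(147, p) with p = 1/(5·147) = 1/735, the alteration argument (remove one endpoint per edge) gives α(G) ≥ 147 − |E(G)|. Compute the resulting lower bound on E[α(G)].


E[|E(G)|] = C(147, 2)·p = 10731 · (1/735) = 73/5.
E[α(G)] ≥ n − E[|E(G)|] = 147 − 73/5 = 662/5.
Numerically: ≈ 132.40000.
(This is only a lower bound; the true E[α(G)] may be larger.)

E[α(G)] ≥ 662/5 ≈ 132.40000.


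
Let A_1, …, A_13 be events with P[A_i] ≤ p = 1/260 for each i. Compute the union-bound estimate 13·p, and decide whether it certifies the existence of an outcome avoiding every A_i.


Union bound: P[∪_{i=1}^{13} A_i] ≤ Σ_i P[A_i] ≤ 13·p = 13·(1/260) = 1/20.
Numerically: 1/20 ≈ 0.0500000.
Is 1/20 < 1? YES.
Since P[∪ A_i] ≤ 1/20 < 1, the complement has P[∩ A_i^c] ≥ 1 − 1/20 = 19/20 > 0, so some outcome avoids every A_i.

13·p = 1/20 ≈ 0.0500000; existence CERTIFIED by the union bound.


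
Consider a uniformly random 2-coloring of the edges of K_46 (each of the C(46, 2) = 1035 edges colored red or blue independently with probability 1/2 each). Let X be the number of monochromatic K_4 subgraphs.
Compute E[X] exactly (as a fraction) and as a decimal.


Let X = Σ_S X_S over the C(46, 4) = 163185 subsets S of size 4, where X_S = 1 if the K_4 on S is monochromatic.
For a fixed S, the K_4 on S has C(4, 2) = 6 edges. P[all 6 edges red] = (1/2)^6, and likewise for blue, so P[monochromatic] = 2·(1/2)^6 = 2^{1 − 6} = 1/32.
By linearity: E[X] = C(46, 4) · 2^{1 − 6} = 163185 · 1/32 = 163185/32.
Numerically: E[X] ≈ 5099.531.

E[X] = C(46,4)·2^(1−C(4,2)) = 163185/32 ≈ 5099.531.


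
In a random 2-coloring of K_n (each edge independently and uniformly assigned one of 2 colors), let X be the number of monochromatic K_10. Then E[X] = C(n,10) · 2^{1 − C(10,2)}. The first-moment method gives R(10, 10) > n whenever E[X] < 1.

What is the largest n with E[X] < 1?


We need C(n, 10) · 2^{1 − 45} < 1, i.e. C(n, 10) < 2^{45 − 1} = 17592186044416.
Check values of n near the boundary:
  n = 96: C(96, 10) = 11279926456656; 11279926456656 < 17592186044416? YES
  n = 97: C(97, 10) = 12576469727536; 12576469727536 < 17592186044416? YES
  n = 98: C(98, 10) = 14005614014756; 14005614014756 < 17592186044416? YES
  n = 99: C(99, 10) = 15579278510796; 15579278510796 < 17592186044416? YES
  n = 100: C(100, 10) = 17310309456440; 17310309456440 < 17592186044416? YES
  n = 101: C(101, 10) = 19212541264840; 19212541264840 < 17592186044416? NO
The largest n with C(n, 10) < 17592186044416 is n = 100 (where E[X] = 2163788682055/2199023255552 ≈ 0.984). Hence R(10, 10) > 100, i.e. R(10, 10) ≥ 101.

Largest n = 100; hence R(10, 10) > 100.


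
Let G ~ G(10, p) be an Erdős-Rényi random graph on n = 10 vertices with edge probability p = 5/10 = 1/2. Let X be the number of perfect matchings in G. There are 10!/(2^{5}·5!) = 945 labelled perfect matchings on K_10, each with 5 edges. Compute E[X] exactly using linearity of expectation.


K_10 has 10!/(2^{5}·5!) = 945 labelled perfect matchings.
For each such perfect matching H, let X_H = 1 if all 5 edges of H are present in G. Then P[X_H = 1] = p^{5} = (1/2)^{5} = 1/32.
Summing the indicators: E[X] = Σ_H E[X_H] = 945 · p^{5} = 945 · 1/32 = 945/32.
Numerically: E[X] ≈ 29.5312.

E[X] = 945 · (1/2)^{5} = 945/32 ≈ 29.5312.


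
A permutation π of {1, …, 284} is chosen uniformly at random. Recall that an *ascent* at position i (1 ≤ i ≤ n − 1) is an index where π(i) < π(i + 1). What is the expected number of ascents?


Write X = Σ X_I over i = 1, …, 283, with X_I the indicator of one ascent.
There are 283 indicators.
For each fixed i, the pair (π(i), π(i+1)) is a uniformly random ordered pair of distinct values from {1, …, 284}; by symmetry P[π(i) < π(i+1)] = 1/2.
By linearity: E[X] = 283 · (1/2) = (284 − 1) · (1/2) = 283/2 ≈ 141.500000.

E[X] = 283/2 = 141.500000.


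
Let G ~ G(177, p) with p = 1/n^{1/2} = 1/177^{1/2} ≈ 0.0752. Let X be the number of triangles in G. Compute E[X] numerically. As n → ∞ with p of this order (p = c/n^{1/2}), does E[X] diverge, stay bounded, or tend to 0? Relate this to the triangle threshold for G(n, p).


Number of potential triangles: C(177, 3) = 908600.
Each occurs with probability p³ ≈ (0.0752)³ ≈ 4.24659e-04.
By linearity: E[X] = C(177, 3)·p³ ≈ 908600 · 4.24659e-04 ≈ 385.845.
Since α = 1/2 < 1, p = c/n^{1/2} ≫ 1/n is above the triangle threshold p ~ 1/n. Asymptotically E[X] ~ (c³/6)·n^{3(1−α)} = (1³/6)·n^{1.5} → ∞; triangles are abundant w.h.p.

E[X] ≈ 385.845; in regime p = Θ(1/n^{1/2}) E[X] diverges (above the triangle threshold p ~ 1/n).


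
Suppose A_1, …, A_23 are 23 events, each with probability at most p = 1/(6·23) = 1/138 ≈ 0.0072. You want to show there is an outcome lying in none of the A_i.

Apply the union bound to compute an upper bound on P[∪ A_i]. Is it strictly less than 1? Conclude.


Union bound: P[∪_{i=1}^{23} A_i] ≤ Σ_i P[A_i] ≤ 23·p = 23·(1/138) = 1/6.
Numerically: 1/6 ≈ 0.1667.
Is 1/6 < 1? YES.
Since P[∪ A_i] ≤ 1/6 < 1, the complement has P[∩ A_i^c] ≥ 1 − 1/6 = 5/6 > 0, so some outcome avoids every A_i.

23·p = 1/6 ≈ 0.1667; existence CERTIFIED by the union bound.


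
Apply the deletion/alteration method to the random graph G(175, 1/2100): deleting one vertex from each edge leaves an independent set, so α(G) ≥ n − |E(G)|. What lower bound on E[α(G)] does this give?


E[|E(G)|] = C(175, 2)·p = 15225 · (1/2100) = 29/4.
E[α(G)] ≥ n − E[|E(G)|] = 175 − 29/4 = 671/4.
Numerically: ≈ 167.75000.
(This is only a lower bound; the true E[α(G)] may be larger.)

E[α(G)] ≥ 671/4 ≈ 167.75000.


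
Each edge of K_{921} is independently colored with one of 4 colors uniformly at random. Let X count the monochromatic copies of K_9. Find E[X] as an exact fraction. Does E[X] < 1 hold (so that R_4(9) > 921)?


E[X] = C(921, 9) · 4^{1 − 36} = 1263413444025789313455 · 4^{−35} = 1263413444025789313455/1180591620717411303424.
As a reduced fraction: E[X] = 1263413444025789313455/1180591620717411303424 ≈ 1.07015.
Is E[X] < 1? NO.
Since E[X] ≥ 1, the first-moment bound is inconclusive at n = 921; it does NOT by itself certify R_4(9) > 921.

E[X] = 1263413444025789313455/1180591620717411303424 ≈ 1.07015; E[X] ≥ 1; first-moment method inconclusive here.


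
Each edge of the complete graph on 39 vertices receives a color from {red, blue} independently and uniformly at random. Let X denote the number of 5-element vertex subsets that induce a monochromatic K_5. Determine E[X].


Let X = Σ_S X_S over the C(39, 5) = 575757 subsets S of size 5, where X_S = 1 if the K_5 on S is monochromatic.
For a fixed S, the K_5 on S has C(5, 2) = 10 edges. P[all 10 edges red] = (1/2)^10, and likewise for blue, so P[monochromatic] = 2·(1/2)^10 = 2^{1 − 10} = 1/512.
Summing: E[X] = C(39, 5) · 2^{1 − 10} = 575757 · 1/512 = 575757/512.
Numerically: E[X] ≈ 1124.525391.

E[X] = C(39,5)·2^(1−C(5,2)) = 575757/512 ≈ 1124.525391.


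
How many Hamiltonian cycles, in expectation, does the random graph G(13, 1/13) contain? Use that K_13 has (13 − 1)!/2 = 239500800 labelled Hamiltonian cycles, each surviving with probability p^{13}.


K_13 has (13 − 1)!/2 = 239500800 labelled Hamiltonian cycles.
For each such Hamiltonian cycle H, let X_H = 1 if all 13 edges of H are present in G. Then P[X_H = 1] = p^{13} = (1/13)^{13} = 1/302875106592253.
By linearity: E[X] = Σ_H E[X_H] = 239500800 · p^{13} = 239500800 · 1/302875106592253 = 239500800/302875106592253.
Numerically: E[X] ≈ 7.908e-07.

E[X] = 239500800 · (1/13)^{13} = 239500800/302875106592253 ≈ 7.908e-07.


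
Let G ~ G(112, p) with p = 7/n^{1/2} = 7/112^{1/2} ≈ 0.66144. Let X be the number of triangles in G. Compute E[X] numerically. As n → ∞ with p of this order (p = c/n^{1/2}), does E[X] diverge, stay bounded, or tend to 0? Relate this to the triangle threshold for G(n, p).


Number of potential triangles: C(112, 3) = 227920.
Each occurs with probability p³ ≈ (0.66144)³ ≈ 2.8937905e-01.
By linearity: E[X] = C(112, 3)·p³ ≈ 227920 · 2.8937905e-01 ≈ 65955.27300.
Since α = 1/2 < 1, p = c/n^{1/2} ≫ 1/n is above the triangle threshold p ~ 1/n. Asymptotically E[X] ~ (c³/6)·n^{3(1−α)} = (7³/6)·n^{1.5} → ∞; triangles are abundant w.h.p.

E[X] ≈ 65955.27300; in regime p = Θ(1/n^{1/2}) E[X] diverges (above the triangle threshold p ~ 1/n).


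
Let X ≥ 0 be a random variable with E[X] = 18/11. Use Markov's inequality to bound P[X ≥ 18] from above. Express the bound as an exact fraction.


μ = E[X] = 18/11, a = 18.
Markov: P[X ≥ 18] ≤ μ/a = (18/11)/18 = 1/11.
Numerically: ≈ 0.091.
(Since a = 18 > μ = 1.636, the bound 1/11 is < 1 and informative.)

P[X ≥ 18] ≤ 1/11 ≈ 0.091.


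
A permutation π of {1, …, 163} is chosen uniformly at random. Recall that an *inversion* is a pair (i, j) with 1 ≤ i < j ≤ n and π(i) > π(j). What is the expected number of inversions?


Write X = Σ X_I over the C(163, 2) = 13203 pairs i < j, with X_I the indicator of one inversion.
There are 13203 indicators.
For each fixed pair i < j, the values π(i) and π(j) are two distinct elements of {1, …, 163} in uniformly random order; by symmetry P[π(i) > π(j)] = 1/2.
By linearity: E[X] = 13203 · (1/2) = C(163, 2) · (1/2) = 13203/2 = 13203/2 ≈ 6601.500000.

E[X] = 13203/2 = 6601.500000.


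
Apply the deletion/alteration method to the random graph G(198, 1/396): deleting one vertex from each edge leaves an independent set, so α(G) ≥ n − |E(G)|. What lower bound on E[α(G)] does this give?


E[|E(G)|] = C(198, 2)·p = 19503 · (1/396) = 197/4.
E[α(G)] ≥ n − E[|E(G)|] = 198 − 197/4 = 595/4.
Numerically: ≈ 148.75000.
(This is only a lower bound; the true E[α(G)] may be larger.)

E[α(G)] ≥ 595/4 ≈ 148.75000.


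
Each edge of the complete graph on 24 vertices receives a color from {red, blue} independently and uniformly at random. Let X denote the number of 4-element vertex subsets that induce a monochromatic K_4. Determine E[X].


Let X = Σ_S X_S over the C(24, 4) = 10626 subsets S of size 4, where X_S = 1 if the K_4 on S is monochromatic.
For a fixed S, the K_4 on S has C(4, 2) = 6 edges. P[all 6 edges red] = (1/2)^6, and likewise for blue, so P[monochromatic] = 2·(1/2)^6 = 2^{1 − 6} = 1/32.
By linearity of expectation: E[X] = C(24, 4) · 2^{1 − 6} = 10626 · 1/32 = 5313/16.
Numerically: E[X] ≈ 332.06250.

E[X] = C(24,4)·2^(1−C(4,2)) = 5313/16 ≈ 332.06250.


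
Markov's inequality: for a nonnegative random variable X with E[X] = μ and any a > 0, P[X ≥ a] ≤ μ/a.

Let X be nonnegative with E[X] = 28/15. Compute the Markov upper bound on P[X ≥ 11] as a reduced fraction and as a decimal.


μ = E[X] = 28/15, a = 11.
Markov: P[X ≥ 11] ≤ μ/a = (28/15)/11 = 28/165.
Numerically: ≈ 0.169697.
(Since a = 11 > μ = 1.866667, the bound 28/165 is < 1 and informative.)

P[X ≥ 11] ≤ 28/165 ≈ 0.169697.


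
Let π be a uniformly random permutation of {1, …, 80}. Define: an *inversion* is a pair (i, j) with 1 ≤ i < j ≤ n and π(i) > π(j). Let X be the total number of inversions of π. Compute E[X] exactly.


Write X = Σ X_I over the C(80, 2) = 3160 pairs i < j, with X_I the indicator of one inversion.
There are 3160 indicators.
For each fixed pair i < j, the values π(i) and π(j) are two distinct elements of {1, …, 80} in uniformly random order; by symmetry P[π(i) > π(j)] = 1/2.
By linearity: E[X] = 3160 · (1/2) = C(80, 2) · (1/2) = 3160/2 = 1580 ≈ 1580.000.

E[X] = 1580 = 1580.000.


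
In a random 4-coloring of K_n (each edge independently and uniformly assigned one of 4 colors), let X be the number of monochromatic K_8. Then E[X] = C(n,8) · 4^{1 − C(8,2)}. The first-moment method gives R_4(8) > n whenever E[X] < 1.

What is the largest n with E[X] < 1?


We need C(n, 8) · 4^{1 − 28} < 1, i.e. C(n, 8) < 4^{28 − 1} = 18014398509481984.
Check values of n near the boundary:
  n = 406: C(406, 8) = 17082453897995850; 17082453897995850 < 18014398509481984? YES
  n = 407: C(407, 8) = 17424959239309050; 17424959239309050 < 18014398509481984? YES
  n = 408: C(408, 8) = 17773458424095231; 17773458424095231 < 18014398509481984? YES
  n = 409: C(409, 8) = 18128041135797879; 18128041135797879 < 18014398509481984? NO
  n = 410: C(410, 8) = 18488798173326195; 18488798173326195 < 18014398509481984? NO
  n = 411: C(411, 8) = 18855821462126715; 18855821462126715 < 18014398509481984? NO
The largest n with C(n, 8) < 18014398509481984 is n = 408 (where E[X] = 17773458424095231/18014398509481984 ≈ 0.98663). Hence R_4(8) > 408, i.e. R_4(8) ≥ 409.

Largest n = 408; hence R_4(8) > 408.


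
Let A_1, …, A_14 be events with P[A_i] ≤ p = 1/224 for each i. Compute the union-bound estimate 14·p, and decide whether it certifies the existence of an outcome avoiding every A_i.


Union bound: P[∪_{i=1}^{14} A_i] ≤ Σ_i P[A_i] ≤ 14·p = 14·(1/224) = 1/16.
Numerically: 1/16 ≈ 0.06250.
Is 1/16 < 1? YES.
Since P[∪ A_i] ≤ 1/16 < 1, the complement has P[∩ A_i^c] ≥ 1 − 1/16 = 15/16 > 0, so some outcome avoids every A_i.

14·p = 1/16 ≈ 0.06250; existence CERTIFIED by the union bound.


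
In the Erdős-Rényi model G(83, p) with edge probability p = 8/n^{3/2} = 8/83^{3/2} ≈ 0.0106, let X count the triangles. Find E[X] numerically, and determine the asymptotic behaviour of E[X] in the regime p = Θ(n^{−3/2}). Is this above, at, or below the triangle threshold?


Number of potential triangles: C(83, 3) = 91881.
Each occurs with probability p³ ≈ (0.0106)³ ≈ 1.18418e-06.
By linearity: E[X] = C(83, 3)·p³ ≈ 91881 · 1.18418e-06 ≈ 0.109.
Since α = 3/2 > 1, p = c/n^{3/2} = o(1/n) is below the triangle threshold p ~ 1/n. Asymptotically E[X] ~ (c³/6)·n^{3(1−α)} = (8³/6)·n^{-1.5} → 0, so by Markov's inequality G has no triangles w.h.p.

E[X] ≈ 0.109; in regime p = Θ(1/n^{3/2}) E[X] tends to 0 (below the triangle threshold p ~ 1/n).


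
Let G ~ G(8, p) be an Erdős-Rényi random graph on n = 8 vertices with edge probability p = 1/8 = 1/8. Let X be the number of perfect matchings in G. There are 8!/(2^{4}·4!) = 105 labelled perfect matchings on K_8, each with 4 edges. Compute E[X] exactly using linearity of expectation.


K_8 has 8!/(2^{4}·4!) = 105 labelled perfect matchings.
For each such perfect matching H, let X_H = 1 if all 4 edges of H are present in G. Then P[X_H = 1] = p^{4} = (1/8)^{4} = 1/4096.
By linearity: E[X] = Σ_H E[X_H] = 105 · p^{4} = 105 · 1/4096 = 105/4096.
Numerically: E[X] ≈ 0.02563.

E[X] = 105 · (1/8)^{4} = 105/4096 ≈ 0.02563.


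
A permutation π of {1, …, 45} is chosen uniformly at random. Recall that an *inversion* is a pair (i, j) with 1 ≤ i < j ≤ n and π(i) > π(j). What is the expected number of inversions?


Write X = Σ X_I over the C(45, 2) = 990 pairs i < j, with X_I the indicator of one inversion.
There are 990 indicators.
For each fixed pair i < j, the values π(i) and π(j) are two distinct elements of {1, …, 45} in uniformly random order; by symmetry P[π(i) > π(j)] = 1/2.
By linearity: E[X] = 990 · (1/2) = C(45, 2) · (1/2) = 990/2 = 495 ≈ 495.000000.

E[X] = 495 = 495.000000.


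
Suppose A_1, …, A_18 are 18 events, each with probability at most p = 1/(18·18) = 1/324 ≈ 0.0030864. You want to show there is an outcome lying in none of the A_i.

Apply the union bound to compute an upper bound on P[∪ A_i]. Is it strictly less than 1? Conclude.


Union bound: P[∪_{i=1}^{18} A_i] ≤ Σ_i P[A_i] ≤ 18·p = 18·(1/324) = 1/18.
Numerically: 1/18 ≈ 0.0555556.
Is 1/18 < 1? YES.
Since P[∪ A_i] ≤ 1/18 < 1, the complement has P[∩ A_i^c] ≥ 1 − 1/18 = 17/18 > 0, so some outcome avoids every A_i.

18·p = 1/18 ≈ 0.0555556; existence CERTIFIED by the union bound.


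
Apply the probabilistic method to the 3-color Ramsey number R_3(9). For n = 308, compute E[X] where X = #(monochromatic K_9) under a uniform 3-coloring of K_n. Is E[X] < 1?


E[X] = C(308, 9) · 3^{1 − 36} = 61088326838816200 · 3^{−35} = 61088326838816200/50031545098999707.
As a reduced fraction: E[X] = 61088326838816200/50031545098999707 ≈ 1.2210.
Is E[X] < 1? NO.
Since E[X] ≥ 1, the first-moment bound is inconclusive at n = 308; it does NOT by itself certify R_3(9) > 308.

E[X] = 61088326838816200/50031545098999707 ≈ 1.2210; E[X] ≥ 1; first-moment method inconclusive here.


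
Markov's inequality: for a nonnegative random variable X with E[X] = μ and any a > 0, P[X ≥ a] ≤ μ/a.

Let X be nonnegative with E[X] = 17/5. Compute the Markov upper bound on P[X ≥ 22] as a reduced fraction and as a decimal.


μ = E[X] = 17/5, a = 22.
Markov: P[X ≥ 22] ≤ μ/a = (17/5)/22 = 17/110.
Numerically: ≈ 0.155.
(Since a = 22 > μ = 3.400, the bound 17/110 is < 1 and informative.)

P[X ≥ 22] ≤ 17/110 ≈ 0.155.


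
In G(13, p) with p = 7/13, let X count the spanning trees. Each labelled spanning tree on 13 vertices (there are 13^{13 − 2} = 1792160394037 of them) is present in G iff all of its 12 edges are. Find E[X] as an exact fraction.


K_13 has 13^{13 − 2} = 1792160394037 labelled spanning trees.
For each such spanning tree H, let X_H = 1 if all 12 edges of H are present in G. Then P[X_H = 1] = p^{12} = (7/13)^{12} = 13841287201/23298085122481.
Summing the indicators: E[X] = Σ_H E[X_H] = 1792160394037 · p^{12} = 1792160394037 · 13841287201/23298085122481 = 13841287201/13.
Numerically: E[X] ≈ 1.065e+09.

E[X] = 1792160394037 · (7/13)^{12} = 13841287201/13 ≈ 1.065e+09.


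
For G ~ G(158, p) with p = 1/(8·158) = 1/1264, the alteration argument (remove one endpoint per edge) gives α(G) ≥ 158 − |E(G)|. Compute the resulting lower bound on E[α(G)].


E[|E(G)|] = C(158, 2)·p = 12403 · (1/1264) = 157/16.
E[α(G)] ≥ n − E[|E(G)|] = 158 − 157/16 = 2371/16.
Numerically: ≈ 148.188.
(This is only a lower bound; the true E[α(G)] may be larger.)

E[α(G)] ≥ 2371/16 ≈ 148.188.


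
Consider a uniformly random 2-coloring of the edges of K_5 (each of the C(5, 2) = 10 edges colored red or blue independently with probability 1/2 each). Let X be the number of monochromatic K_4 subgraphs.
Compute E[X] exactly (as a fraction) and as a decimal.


Let X = Σ_S X_S over the C(5, 4) = 5 subsets S of size 4, where X_S = 1 if the K_4 on S is monochromatic.
For a fixed S, the K_4 on S has C(4, 2) = 6 edges. P[all 6 edges red] = (1/2)^6, and likewise for blue, so P[monochromatic] = 2·(1/2)^6 = 2^{1 − 6} = 1/32.
By linearity: E[X] = C(5, 4) · 2^{1 − 6} = 5 · 1/32 = 5/32.
Numerically: E[X] ≈ 0.156.

E[X] = C(5,4)·2^(1−C(4,2)) = 5/32 ≈ 0.156.


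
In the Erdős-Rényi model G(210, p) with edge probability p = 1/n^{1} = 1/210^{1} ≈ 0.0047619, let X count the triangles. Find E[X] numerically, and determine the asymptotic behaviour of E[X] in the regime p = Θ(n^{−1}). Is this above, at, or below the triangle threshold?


Number of potential triangles: C(210, 3) = 1521520.
Each occurs with probability p³ ≈ (0.0047619)³ ≈ 1.0797970e-07.
By linearity: E[X] = C(210, 3)·p³ ≈ 1521520 · 1.0797970e-07 ≈ 0.16429.
Here α = 1, so p = 1/n is exactly at the triangle threshold p ~ 1/n. Asymptotically E[X] → c³/6 = 1³/6 = 1/6 ≈ 0.16667, a bounded constant. In this regime the triangle count is asymptotically Poisson(c³/6).

E[X] ≈ 0.16429; in regime p = Θ(1/n^{1}) E[X] stays bounded (at the triangle threshold p ~ 1/n).


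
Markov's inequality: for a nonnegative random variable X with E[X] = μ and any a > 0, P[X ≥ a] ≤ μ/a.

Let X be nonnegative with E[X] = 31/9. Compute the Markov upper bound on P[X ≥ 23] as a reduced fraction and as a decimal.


μ = E[X] = 31/9, a = 23.
Markov: P[X ≥ 23] ≤ μ/a = (31/9)/23 = 31/207.
Numerically: ≈ 0.150.
(Since a = 23 > μ = 3.444, the bound 31/207 is < 1 and informative.)

P[X ≥ 23] ≤ 31/207 ≈ 0.150.


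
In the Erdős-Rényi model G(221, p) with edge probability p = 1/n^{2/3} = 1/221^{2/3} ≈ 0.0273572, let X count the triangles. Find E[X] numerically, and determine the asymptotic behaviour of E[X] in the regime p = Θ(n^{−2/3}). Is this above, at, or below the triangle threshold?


Number of potential triangles: C(221, 3) = 1774630.
Each occurs with probability p³ ≈ (0.0273572)³ ≈ 2.04746013e-05.
By linearity: E[X] = C(221, 3)·p³ ≈ 1774630 · 2.04746013e-05 ≈ 36.334842.
Since α = 2/3 < 1, p = c/n^{2/3} ≫ 1/n is above the triangle threshold p ~ 1/n. Asymptotically E[X] ~ (c³/6)·n^{3(1−α)} = (1³/6)·n^{1} → ∞; triangles are abundant w.h.p.

E[X] ≈ 36.334842; in regime p = Θ(1/n^{2/3}) E[X] diverges (above the triangle threshold p ~ 1/n).


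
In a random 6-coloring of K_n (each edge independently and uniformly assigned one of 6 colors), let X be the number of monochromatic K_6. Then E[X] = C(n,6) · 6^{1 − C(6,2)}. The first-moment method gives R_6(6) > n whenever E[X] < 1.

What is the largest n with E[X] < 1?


We need C(n, 6) · 6^{1 − 15} < 1, i.e. C(n, 6) < 6^{15 − 1} = 78364164096.
Check values of n near the boundary:
  n = 192: C(192, 6) = 64300886496; 64300886496 < 78364164096? YES
  n = 193: C(193, 6) = 66364016544; 66364016544 < 78364164096? YES
  n = 194: C(194, 6) = 68482017072; 68482017072 < 78364164096? YES
  n = 195: C(195, 6) = 70656049360; 70656049360 < 78364164096? YES
  n = 196: C(196, 6) = 72887293024; 72887293024 < 78364164096? YES
  n = 197: C(197, 6) = 75176946208; 75176946208 < 78364164096? YES
  n = 198: C(198, 6) = 77526225777; 77526225777 < 78364164096? YES
  n = 199: C(199, 6) = 79936367511; 79936367511 < 78364164096? NO
The largest n with C(n, 6) < 78364164096 is n = 198 (where E[X] = 25842075259/26121388032 ≈ 0.98931). Hence R_6(6) > 198, i.e. R_6(6) ≥ 199.

Largest n = 198; hence R_6(6) > 198.


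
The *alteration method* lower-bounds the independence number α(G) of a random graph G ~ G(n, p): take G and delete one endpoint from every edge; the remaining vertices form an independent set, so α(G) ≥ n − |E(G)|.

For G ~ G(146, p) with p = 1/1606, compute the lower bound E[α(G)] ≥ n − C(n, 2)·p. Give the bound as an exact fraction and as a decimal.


E[|E(G)|] = C(146, 2)·p = 10585 · (1/1606) = 145/22.
E[α(G)] ≥ n − E[|E(G)|] = 146 − 145/22 = 3067/22.
Numerically: ≈ 139.409.
(This is only a lower bound; the true E[α(G)] may be larger.)

E[α(G)] ≥ 3067/22 ≈ 139.409.


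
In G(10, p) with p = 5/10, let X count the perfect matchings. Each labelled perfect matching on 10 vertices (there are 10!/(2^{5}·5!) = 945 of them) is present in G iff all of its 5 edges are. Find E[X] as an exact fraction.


K_10 has 10!/(2^{5}·5!) = 945 labelled perfect matchings.
For each such perfect matching H, let X_H = 1 if all 5 edges of H are present in G. Then P[X_H = 1] = p^{5} = (1/2)^{5} = 1/32.
By linearity: E[X] = Σ_H E[X_H] = 945 · p^{5} = 945 · 1/32 = 945/32.
Numerically: E[X] ≈ 29.5.

E[X] = 945 · (1/2)^{5} = 945/32 ≈ 29.5.


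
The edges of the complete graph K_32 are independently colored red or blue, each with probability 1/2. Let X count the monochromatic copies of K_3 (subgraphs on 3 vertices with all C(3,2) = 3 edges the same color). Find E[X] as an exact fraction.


Let X = Σ_S X_S over the C(32, 3) = 4960 subsets S of size 3, where X_S = 1 if the K_3 on S is monochromatic.
For a fixed S, the K_3 on S has C(3, 2) = 3 edges. P[all 3 edges red] = (1/2)^3, and likewise for blue, so P[monochromatic] = 2·(1/2)^3 = 2^{1 − 3} = 1/4.
By linearity: E[X] = C(32, 3) · 2^{1 − 3} = 4960 · 1/4 = 1240.
Numerically: E[X] ≈ 1240.00000.

E[X] = C(32,3)·2^(1−C(3,2)) = 1240 ≈ 1240.00000.


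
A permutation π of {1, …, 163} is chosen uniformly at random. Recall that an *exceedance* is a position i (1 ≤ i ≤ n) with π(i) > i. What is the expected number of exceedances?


Write X = Σ_{i=1}^{163} X_i, where X_i = 1_{π(i) > i}.
For each fixed i, π(i) is uniform over {1, …, 163} (marginal of a uniform permutation), so P[π(i) > i] = (n − i)/n. Summing: Σ_{i=1}^{163} (n − i)/n = (0 + 1 + … + 162)/163 = 163(163 − 1)/(2·163) = (163 − 1)/2.
Hence E[X] = Σ_{i=1}^{163} (163 − i)/163 = 81 ≈ 81.00000.

E[X] = 81 = 81.00000.


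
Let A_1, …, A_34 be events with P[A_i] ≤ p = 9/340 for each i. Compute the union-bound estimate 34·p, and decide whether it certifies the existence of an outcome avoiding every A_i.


Union bound: P[∪_{i=1}^{34} A_i] ≤ Σ_i P[A_i] ≤ 34·p = 34·(9/340) = 9/10.
Numerically: 9/10 ≈ 0.90000.
Is 9/10 < 1? YES.
Since P[∪ A_i] ≤ 9/10 < 1, the complement has P[∩ A_i^c] ≥ 1 − 9/10 = 1/10 > 0, so some outcome avoids every A_i.

34·p = 9/10 ≈ 0.90000; existence CERTIFIED by the union bound.


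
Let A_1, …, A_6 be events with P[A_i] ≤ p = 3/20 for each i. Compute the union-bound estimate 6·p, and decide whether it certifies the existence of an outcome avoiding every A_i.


Union bound: P[∪_{i=1}^{6} A_i] ≤ Σ_i P[A_i] ≤ 6·p = 6·(3/20) = 9/10.
Numerically: 9/10 ≈ 0.9000.
Is 9/10 < 1? YES.
Since P[∪ A_i] ≤ 9/10 < 1, the complement has P[∩ A_i^c] ≥ 1 − 9/10 = 1/10 > 0, so some outcome avoids every A_i.

6·p = 9/10 ≈ 0.9000; existence CERTIFIED by the union bound.


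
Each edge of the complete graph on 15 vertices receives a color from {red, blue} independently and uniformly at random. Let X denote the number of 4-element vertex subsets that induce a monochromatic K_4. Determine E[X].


Let X = Σ_S X_S over the C(15, 4) = 1365 subsets S of size 4, where X_S = 1 if the K_4 on S is monochromatic.
For a fixed S, the K_4 on S has C(4, 2) = 6 edges. P[all 6 edges red] = (1/2)^6, and likewise for blue, so P[monochromatic] = 2·(1/2)^6 = 2^{1 − 6} = 1/32.
By linearity of expectation: E[X] = C(15, 4) · 2^{1 − 6} = 1365 · 1/32 = 1365/32.
Numerically: E[X] ≈ 42.656.

E[X] = C(15,4)·2^(1−C(4,2)) = 1365/32 ≈ 42.656.


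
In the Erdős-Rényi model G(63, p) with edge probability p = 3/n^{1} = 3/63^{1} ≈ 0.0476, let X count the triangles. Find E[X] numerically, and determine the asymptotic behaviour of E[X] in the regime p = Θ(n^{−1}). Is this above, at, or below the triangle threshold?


Number of potential triangles: C(63, 3) = 39711.
Each occurs with probability p³ ≈ (0.0476)³ ≈ 1.07980e-04.
By linearity: E[X] = C(63, 3)·p³ ≈ 39711 · 1.07980e-04 ≈ 4.288.
Here α = 1, so p = 3/n is exactly at the triangle threshold p ~ 1/n. Asymptotically E[X] → c³/6 = 3³/6 = 9/2 ≈ 4.500, a bounded constant. In this regime the triangle count is asymptotically Poisson(c³/6).

E[X] ≈ 4.288; in regime p = Θ(1/n^{1}) E[X] stays bounded (at the triangle threshold p ~ 1/n).


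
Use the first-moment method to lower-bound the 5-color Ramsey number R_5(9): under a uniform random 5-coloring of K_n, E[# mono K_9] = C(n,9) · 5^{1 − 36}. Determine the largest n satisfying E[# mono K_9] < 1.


We need C(n, 9) · 5^{1 − 36} < 1, i.e. C(n, 9) < 5^{36 − 1} = 2910383045673370361328125.
Check values of n near the boundary:
  n = 2170: C(2170, 9) = 2891746779868845075610510; 2891746779868845075610510 < 2910383045673370361328125? YES
  n = 2171: C(2171, 9) = 2903784578674959601827205; 2903784578674959601827205 < 2910383045673370361328125? YES
  n = 2172: C(2172, 9) = 2915866900084148060642020; 2915866900084148060642020 < 2910383045673370361328125? NO
  n = 2173: C(2173, 9) = 2927993888115921319674265; 2927993888115921319674265 < 2910383045673370361328125? NO
The largest n with C(n, 9) < 2910383045673370361328125 is n = 2171 (where E[X] = 580756915734991920365441/582076609134674072265625 ≈ 0.9977). Hence R_5(9) > 2171, i.e. R_5(9) ≥ 2172.

Largest n = 2171; hence R_5(9) > 2171.


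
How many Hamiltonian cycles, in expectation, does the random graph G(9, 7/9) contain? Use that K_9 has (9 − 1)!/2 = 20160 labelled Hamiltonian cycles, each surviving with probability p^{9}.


K_9 has (9 − 1)!/2 = 20160 labelled Hamiltonian cycles.
For each such Hamiltonian cycle H, let X_H = 1 if all 9 edges of H are present in G. Then P[X_H = 1] = p^{9} = (7/9)^{9} = 40353607/387420489.
Summing the indicators: E[X] = Σ_H E[X_H] = 20160 · p^{9} = 20160 · 40353607/387420489 = 90392079680/43046721.
Numerically: E[X] ≈ 2.1e+03.

E[X] = 20160 · (7/9)^{9} = 90392079680/43046721 ≈ 2.1e+03.


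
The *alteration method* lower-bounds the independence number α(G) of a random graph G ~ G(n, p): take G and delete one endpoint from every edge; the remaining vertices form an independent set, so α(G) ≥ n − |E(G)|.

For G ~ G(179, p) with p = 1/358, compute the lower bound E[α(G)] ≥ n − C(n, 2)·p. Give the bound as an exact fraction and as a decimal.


E[|E(G)|] = C(179, 2)·p = 15931 · (1/358) = 89/2.
E[α(G)] ≥ n − E[|E(G)|] = 179 − 89/2 = 269/2.
Numerically: ≈ 134.500000.
(This is only a lower bound; the true E[α(G)] may be larger.)

E[α(G)] ≥ 269/2 ≈ 134.500000.


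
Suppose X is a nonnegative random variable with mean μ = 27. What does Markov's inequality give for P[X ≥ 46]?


μ = E[X] = 27, a = 46.
Markov: P[X ≥ 46] ≤ μ/a = (27)/46 = 27/46.
Numerically: ≈ 0.587.
(Since a = 46 > μ = 27.000, the bound 27/46 is < 1 and informative.)

P[X ≥ 46] ≤ 27/46 ≈ 0.587.


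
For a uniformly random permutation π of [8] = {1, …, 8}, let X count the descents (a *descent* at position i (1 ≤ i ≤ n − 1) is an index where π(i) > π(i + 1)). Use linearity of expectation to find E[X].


Write X = Σ X_I over i = 1, …, 7, with X_I the indicator of one descent.
There are 7 indicators.
For each fixed i, the pair (π(i), π(i+1)) is a uniformly random ordered pair of distinct values from {1, …, 8}; by symmetry P[π(i) > π(i+1)] = 1/2.
By linearity: E[X] = 7 · (1/2) = (8 − 1) · (1/2) = 7/2 ≈ 3.5000.

E[X] = 7/2 = 3.5000.


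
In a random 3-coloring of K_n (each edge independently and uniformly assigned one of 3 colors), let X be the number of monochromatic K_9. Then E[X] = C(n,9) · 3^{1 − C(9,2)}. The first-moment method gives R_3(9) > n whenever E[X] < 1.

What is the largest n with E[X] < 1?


We need C(n, 9) · 3^{1 − 36} < 1, i.e. C(n, 9) < 3^{36 − 1} = 50031545098999707.
Check values of n near the boundary:
  n = 299: C(299, 9) = 46610674441390059; 46610674441390059 < 50031545098999707? YES
  n = 300: C(300, 9) = 48052241692154700; 48052241692154700 < 50031545098999707? YES
  n = 301: C(301, 9) = 49533303936090975; 49533303936090975 < 50031545098999707? YES
  n = 302: C(302, 9) = 51054804739588650; 51054804739588650 < 50031545098999707? NO
  n = 303: C(303, 9) = 52617706925494425; 52617706925494425 < 50031545098999707? NO
The largest n with C(n, 9) < 50031545098999707 is n = 301 (where E[X] = 16511101312030325/16677181699666569 ≈ 0.990). Hence R_3(9) > 301, i.e. R_3(9) ≥ 302.

Largest n = 301; hence R_3(9) > 301.
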